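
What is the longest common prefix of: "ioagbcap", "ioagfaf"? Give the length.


Words: ioagbcap, ioagfaf
  Position 0: all 'i' => match
  Position 1: all 'o' => match
  Position 2: all 'a' => match
  Position 3: all 'g' => match
  Position 4: ('b', 'f') => mismatch, stop
LCP = "ioag" (length 4)

4


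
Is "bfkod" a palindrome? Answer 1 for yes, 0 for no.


Input: bfkod
Reversed: dokfb
  Compare pos 0 ('b') with pos 4 ('d'): MISMATCH
  Compare pos 1 ('f') with pos 3 ('o'): MISMATCH
Result: not a palindrome

0


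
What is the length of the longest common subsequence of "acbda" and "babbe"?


LCS of "acbda" and "babbe"
DP table:
           b    a    b    b    e
      0    0    0    0    0    0
  a   0    0    1    1    1    1
  c   0    0    1    1    1    1
  b   0    1    1    2    2    2
  d   0    1    1    2    2    2
  a   0    1    2    2    2    2
LCS length = dp[5][5] = 2

2


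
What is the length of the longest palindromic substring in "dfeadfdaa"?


Input: "dfeadfdaa"
Checking substrings for palindromes:
  [3:8] "adfda" (len 5) => palindrome
  [4:7] "dfd" (len 3) => palindrome
  [7:9] "aa" (len 2) => palindrome
Longest palindromic substring: "adfda" with length 5

5


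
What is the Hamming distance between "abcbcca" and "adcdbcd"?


Comparing "abcbcca" and "adcdbcd" position by position:
  Position 0: 'a' vs 'a' => same
  Position 1: 'b' vs 'd' => differ
  Position 2: 'c' vs 'c' => same
  Position 3: 'b' vs 'd' => differ
  Position 4: 'c' vs 'b' => differ
  Position 5: 'c' vs 'c' => same
  Position 6: 'a' vs 'd' => differ
Total differences (Hamming distance): 4

4


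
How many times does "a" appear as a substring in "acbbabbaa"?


Searching for "a" in "acbbabbaa"
Scanning each position:
  Position 0: "a" => MATCH
  Position 1: "c" => no
  Position 2: "b" => no
  Position 3: "b" => no
  Position 4: "a" => MATCH
  Position 5: "b" => no
  Position 6: "b" => no
  Position 7: "a" => MATCH
  Position 8: "a" => MATCH
Total occurrences: 4

4


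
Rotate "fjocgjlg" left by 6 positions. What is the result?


Input: "fjocgjlg", rotate left by 6
First 6 characters: "fjocgj"
Remaining characters: "lg"
Concatenate remaining + first: "lg" + "fjocgj" = "lgfjocgj"

lgfjocgj


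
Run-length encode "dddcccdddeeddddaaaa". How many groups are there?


Input: dddcccdddeeddddaaaa
Scanning for consecutive runs:
  Group 1: 'd' x 3 (positions 0-2)
  Group 2: 'c' x 3 (positions 3-5)
  Group 3: 'd' x 3 (positions 6-8)
  Group 4: 'e' x 2 (positions 9-10)
  Group 5: 'd' x 4 (positions 11-14)
  Group 6: 'a' x 4 (positions 15-18)
Total groups: 6

6


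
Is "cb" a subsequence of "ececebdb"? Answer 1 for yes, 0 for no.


Check if "cb" is a subsequence of "ececebdb"
Greedy scan:
  Position 0 ('e'): no match needed
  Position 1 ('c'): matches sub[0] = 'c'
  Position 2 ('e'): no match needed
  Position 3 ('c'): no match needed
  Position 4 ('e'): no match needed
  Position 5 ('b'): matches sub[1] = 'b'
  Position 6 ('d'): no match needed
  Position 7 ('b'): no match needed
All 2 characters matched => is a subsequence

1


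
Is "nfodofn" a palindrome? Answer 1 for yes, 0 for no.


Input: nfodofn
Reversed: nfodofn
  Compare pos 0 ('n') with pos 6 ('n'): match
  Compare pos 1 ('f') with pos 5 ('f'): match
  Compare pos 2 ('o') with pos 4 ('o'): match
Result: palindrome

1


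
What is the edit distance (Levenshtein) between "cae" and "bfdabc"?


Computing edit distance: "cae" -> "bfdabc"
DP table:
           b    f    d    a    b    c
      0    1    2    3    4    5    6
  c   1    1    2    3    4    5    5
  a   2    2    2    3    3    4    5
  e   3    3    3    3    4    4    5
Edit distance = dp[3][6] = 5

5


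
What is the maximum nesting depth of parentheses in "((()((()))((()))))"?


Input: "((()((()))((()))))"
Tracking depth:
  Position 0 '(': depth becomes 1
  Position 1 '(': depth becomes 2
  Position 2 '(': depth becomes 3
  Position 3 ')': depth becomes 2
  Position 4 '(': depth becomes 3
  Position 5 '(': depth becomes 4
  Position 6 '(': depth becomes 5
  Position 7 ')': depth becomes 4
  Position 8 ')': depth becomes 3
  Position 9 ')': depth becomes 2
  Position 10 '(': depth becomes 3
  Position 11 '(': depth becomes 4
  Position 12 '(': depth becomes 5
  Position 13 ')': depth becomes 4
  Position 14 ')': depth becomes 3
  Position 15 ')': depth becomes 2
  Position 16 ')': depth becomes 1
  Position 17 ')': depth becomes 0
Maximum depth reached: 5

5


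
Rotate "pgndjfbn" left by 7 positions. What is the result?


Input: "pgndjfbn", rotate left by 7
First 7 characters: "pgndjfb"
Remaining characters: "n"
Concatenate remaining + first: "n" + "pgndjfb" = "npgndjfb"

npgndjfb


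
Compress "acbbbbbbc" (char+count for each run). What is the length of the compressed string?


Input: acbbbbbbc
Runs:
  'a' x 1 => "a1"
  'c' x 1 => "c1"
  'b' x 6 => "b6"
  'c' x 1 => "c1"
Compressed: "a1c1b6c1"
Compressed length: 8

8


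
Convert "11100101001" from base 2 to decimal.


Input: "11100101001" in base 2
Positional expansion:
  Digit '1' (value 1) x 2^10 = 1024
  Digit '1' (value 1) x 2^9 = 512
  Digit '1' (value 1) x 2^8 = 256
  Digit '0' (value 0) x 2^7 = 0
  Digit '0' (value 0) x 2^6 = 0
  Digit '1' (value 1) x 2^5 = 32
  Digit '0' (value 0) x 2^4 = 0
  Digit '1' (value 1) x 2^3 = 8
  Digit '0' (value 0) x 2^2 = 0
  Digit '0' (value 0) x 2^1 = 0
  Digit '1' (value 1) x 2^0 = 1
Sum = 1833

1833


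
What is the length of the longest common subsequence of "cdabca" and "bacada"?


LCS of "cdabca" and "bacada"
DP table:
           b    a    c    a    d    a
      0    0    0    0    0    0    0
  c   0    0    0    1    1    1    1
  d   0    0    0    1    1    2    2
  a   0    0    1    1    2    2    3
  b   0    1    1    1    2    2    3
  c   0    1    1    2    2    2    3
  a   0    1    2    2    3    3    3
LCS length = dp[6][6] = 3

3


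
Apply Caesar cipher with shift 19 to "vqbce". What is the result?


Caesar cipher: shift "vqbce" by 19
  'v' (pos 21) + 19 = pos 14 = 'o'
  'q' (pos 16) + 19 = pos 9 = 'j'
  'b' (pos 1) + 19 = pos 20 = 'u'
  'c' (pos 2) + 19 = pos 21 = 'v'
  'e' (pos 4) + 19 = pos 23 = 'x'
Result: ojuvx

ojuvx


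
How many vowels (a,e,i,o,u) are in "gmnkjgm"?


Input: gmnkjgm
Checking each character:
  'g' at position 0: consonant
  'm' at position 1: consonant
  'n' at position 2: consonant
  'k' at position 3: consonant
  'j' at position 4: consonant
  'g' at position 5: consonant
  'm' at position 6: consonant
Total vowels: 0

0


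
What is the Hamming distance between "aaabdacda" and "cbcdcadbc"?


Comparing "aaabdacda" and "cbcdcadbc" position by position:
  Position 0: 'a' vs 'c' => differ
  Position 1: 'a' vs 'b' => differ
  Position 2: 'a' vs 'c' => differ
  Position 3: 'b' vs 'd' => differ
  Position 4: 'd' vs 'c' => differ
  Position 5: 'a' vs 'a' => same
  Position 6: 'c' vs 'd' => differ
  Position 7: 'd' vs 'b' => differ
  Position 8: 'a' vs 'c' => differ
Total differences (Hamming distance): 8

8


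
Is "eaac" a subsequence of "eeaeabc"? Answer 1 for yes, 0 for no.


Check if "eaac" is a subsequence of "eeaeabc"
Greedy scan:
  Position 0 ('e'): matches sub[0] = 'e'
  Position 1 ('e'): no match needed
  Position 2 ('a'): matches sub[1] = 'a'
  Position 3 ('e'): no match needed
  Position 4 ('a'): matches sub[2] = 'a'
  Position 5 ('b'): no match needed
  Position 6 ('c'): matches sub[3] = 'c'
All 4 characters matched => is a subsequence

1


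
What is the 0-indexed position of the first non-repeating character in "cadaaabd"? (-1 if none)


Input: cadaaabd
Character frequencies:
  'a': 4
  'b': 1
  'c': 1
  'd': 2
Scanning left to right for freq == 1:
  Position 0 ('c'): unique! => answer = 0

0


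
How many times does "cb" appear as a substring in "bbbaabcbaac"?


Searching for "cb" in "bbbaabcbaac"
Scanning each position:
  Position 0: "bb" => no
  Position 1: "bb" => no
  Position 2: "ba" => no
  Position 3: "aa" => no
  Position 4: "ab" => no
  Position 5: "bc" => no
  Position 6: "cb" => MATCH
  Position 7: "ba" => no
  Position 8: "aa" => no
  Position 9: "ac" => no
Total occurrences: 1

1


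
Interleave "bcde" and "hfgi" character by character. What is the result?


Interleaving "bcde" and "hfgi":
  Position 0: 'b' from first, 'h' from second => "bh"
  Position 1: 'c' from first, 'f' from second => "cf"
  Position 2: 'd' from first, 'g' from second => "dg"
  Position 3: 'e' from first, 'i' from second => "ei"
Result: bhcfdgei

bhcfdgei


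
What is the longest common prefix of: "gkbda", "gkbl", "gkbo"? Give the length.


Words: gkbda, gkbl, gkbo
  Position 0: all 'g' => match
  Position 1: all 'k' => match
  Position 2: all 'b' => match
  Position 3: ('d', 'l', 'o') => mismatch, stop
LCP = "gkb" (length 3)

3


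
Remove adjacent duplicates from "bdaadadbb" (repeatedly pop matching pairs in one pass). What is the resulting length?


Input: bdaadadbb
Stack-based adjacent duplicate removal:
  Read 'b': push. Stack: b
  Read 'd': push. Stack: bd
  Read 'a': push. Stack: bda
  Read 'a': matches stack top 'a' => pop. Stack: bd
  Read 'd': matches stack top 'd' => pop. Stack: b
  Read 'a': push. Stack: ba
  Read 'd': push. Stack: bad
  Read 'b': push. Stack: badb
  Read 'b': matches stack top 'b' => pop. Stack: bad
Final stack: "bad" (length 3)

3


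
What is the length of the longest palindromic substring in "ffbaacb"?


Input: "ffbaacb"
Checking substrings for palindromes:
  [0:2] "ff" (len 2) => palindrome
  [3:5] "aa" (len 2) => palindrome
Longest palindromic substring: "ff" with length 2

2


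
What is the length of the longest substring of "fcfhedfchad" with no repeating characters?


Input: "fcfhedfchad"
Sliding window (track last position of each char):
  Position 0 ('f'): window [0,0] length 1 -- new best
  Position 1 ('c'): window [0,1] length 2 -- new best
  Position 2 ('f'): repeat (last at 0), move window start to 1
  Position 2 ('f'): window [1,2] length 2
  Position 3 ('h'): window [1,3] length 3 -- new best
  Position 4 ('e'): window [1,4] length 4 -- new best
  Position 5 ('d'): window [1,5] length 5 -- new best
  Position 6 ('f'): repeat (last at 2), move window start to 3
  Position 6 ('f'): window [3,6] length 4
  Position 7 ('c'): window [3,7] length 5
  Position 8 ('h'): repeat (last at 3), move window start to 4
  Position 8 ('h'): window [4,8] length 5
  Position 9 ('a'): window [4,9] length 6 -- new best
  Position 10 ('d'): repeat (last at 5), move window start to 6
  Position 10 ('d'): window [6,10] length 5
Longest substring with no repeats: "edfcha" with length 6

6


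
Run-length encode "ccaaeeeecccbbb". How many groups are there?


Input: ccaaeeeecccbbb
Scanning for consecutive runs:
  Group 1: 'c' x 2 (positions 0-1)
  Group 2: 'a' x 2 (positions 2-3)
  Group 3: 'e' x 4 (positions 4-7)
  Group 4: 'c' x 3 (positions 8-10)
  Group 5: 'b' x 3 (positions 11-13)
Total groups: 5

5


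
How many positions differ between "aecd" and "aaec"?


Comparing "aecd" and "aaec" position by position:
  Position 0: 'a' vs 'a' => same
  Position 1: 'e' vs 'a' => DIFFER
  Position 2: 'c' vs 'e' => DIFFER
  Position 3: 'd' vs 'c' => DIFFER
Positions that differ: 3

3


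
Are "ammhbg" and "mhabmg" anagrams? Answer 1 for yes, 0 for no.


Strings: "ammhbg", "mhabmg"
Sorted first:  abghmm
Sorted second: abghmm
Sorted forms match => anagrams

1


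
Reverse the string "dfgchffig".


Input: dfgchffig
Reading characters right to left:
  Position 8: 'g'
  Position 7: 'i'
  Position 6: 'f'
  Position 5: 'f'
  Position 4: 'h'
  Position 3: 'c'
  Position 2: 'g'
  Position 1: 'f'
  Position 0: 'd'
Reversed: giffhcgfd

giffhcgfd


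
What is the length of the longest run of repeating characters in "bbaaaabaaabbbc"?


Input: "bbaaaabaaabbbc"
Scanning for longest run:
  Position 1 ('b'): continues run of 'b', length=2
  Position 2 ('a'): new char, reset run to 1
  Position 3 ('a'): continues run of 'a', length=2
  Position 4 ('a'): continues run of 'a', length=3
  Position 5 ('a'): continues run of 'a', length=4
  Position 6 ('b'): new char, reset run to 1
  Position 7 ('a'): new char, reset run to 1
  Position 8 ('a'): continues run of 'a', length=2
  Position 9 ('a'): continues run of 'a', length=3
  Position 10 ('b'): new char, reset run to 1
  Position 11 ('b'): continues run of 'b', length=2
  Position 12 ('b'): continues run of 'b', length=3
  Position 13 ('c'): new char, reset run to 1
Longest run: 'a' with length 4

4


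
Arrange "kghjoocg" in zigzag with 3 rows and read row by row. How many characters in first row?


Zigzag "kghjoocg" into 3 rows:
Placing characters:
  'k' => row 0
  'g' => row 1
  'h' => row 2
  'j' => row 1
  'o' => row 0
  'o' => row 1
  'c' => row 2
  'g' => row 1
Rows:
  Row 0: "ko"
  Row 1: "gjog"
  Row 2: "hc"
First row length: 2

2


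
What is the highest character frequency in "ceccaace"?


Input: ceccaace
Character counts:
  'a': 2
  'c': 4
  'e': 2
Maximum frequency: 4

4


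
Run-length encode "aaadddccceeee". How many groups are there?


Input: aaadddccceeee
Scanning for consecutive runs:
  Group 1: 'a' x 3 (positions 0-2)
  Group 2: 'd' x 3 (positions 3-5)
  Group 3: 'c' x 3 (positions 6-8)
  Group 4: 'e' x 4 (positions 9-12)
Total groups: 4

4


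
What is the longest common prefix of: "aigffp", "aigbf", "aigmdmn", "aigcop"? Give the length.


Words: aigffp, aigbf, aigmdmn, aigcop
  Position 0: all 'a' => match
  Position 1: all 'i' => match
  Position 2: all 'g' => match
  Position 3: ('f', 'b', 'm', 'c') => mismatch, stop
LCP = "aig" (length 3)

3


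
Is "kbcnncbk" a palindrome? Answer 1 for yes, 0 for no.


Input: kbcnncbk
Reversed: kbcnncbk
  Compare pos 0 ('k') with pos 7 ('k'): match
  Compare pos 1 ('b') with pos 6 ('b'): match
  Compare pos 2 ('c') with pos 5 ('c'): match
  Compare pos 3 ('n') with pos 4 ('n'): match
Result: palindrome

1


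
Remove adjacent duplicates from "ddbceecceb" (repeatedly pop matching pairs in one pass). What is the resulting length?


Input: ddbceecceb
Stack-based adjacent duplicate removal:
  Read 'd': push. Stack: d
  Read 'd': matches stack top 'd' => pop. Stack: (empty)
  Read 'b': push. Stack: b
  Read 'c': push. Stack: bc
  Read 'e': push. Stack: bce
  Read 'e': matches stack top 'e' => pop. Stack: bc
  Read 'c': matches stack top 'c' => pop. Stack: b
  Read 'c': push. Stack: bc
  Read 'e': push. Stack: bce
  Read 'b': push. Stack: bceb
Final stack: "bceb" (length 4)

4


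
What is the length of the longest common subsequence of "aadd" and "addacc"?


LCS of "aadd" and "addacc"
DP table:
           a    d    d    a    c    c
      0    0    0    0    0    0    0
  a   0    1    1    1    1    1    1
  a   0    1    1    1    2    2    2
  d   0    1    2    2    2    2    2
  d   0    1    2    3    3    3    3
LCS length = dp[4][6] = 3

3


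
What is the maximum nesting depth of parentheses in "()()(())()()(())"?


Input: "()()(())()()(())"
Tracking depth:
  Position 0 '(': depth becomes 1
  Position 1 ')': depth becomes 0
  Position 2 '(': depth becomes 1
  Position 3 ')': depth becomes 0
  Position 4 '(': depth becomes 1
  Position 5 '(': depth becomes 2
  Position 6 ')': depth becomes 1
  Position 7 ')': depth becomes 0
  Position 8 '(': depth becomes 1
  Position 9 ')': depth becomes 0
  Position 10 '(': depth becomes 1
  Position 11 ')': depth becomes 0
  Position 12 '(': depth becomes 1
  Position 13 '(': depth becomes 2
  Position 14 ')': depth becomes 1
  Position 15 ')': depth becomes 0
Maximum depth reached: 2

2


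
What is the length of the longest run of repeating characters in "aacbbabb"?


Input: "aacbbabb"
Scanning for longest run:
  Position 1 ('a'): continues run of 'a', length=2
  Position 2 ('c'): new char, reset run to 1
  Position 3 ('b'): new char, reset run to 1
  Position 4 ('b'): continues run of 'b', length=2
  Position 5 ('a'): new char, reset run to 1
  Position 6 ('b'): new char, reset run to 1
  Position 7 ('b'): continues run of 'b', length=2
Longest run: 'a' with length 2

2


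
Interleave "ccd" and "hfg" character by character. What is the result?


Interleaving "ccd" and "hfg":
  Position 0: 'c' from first, 'h' from second => "ch"
  Position 1: 'c' from first, 'f' from second => "cf"
  Position 2: 'd' from first, 'g' from second => "dg"
Result: chcfdg

chcfdg


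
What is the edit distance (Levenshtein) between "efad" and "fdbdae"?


Computing edit distance: "efad" -> "fdbdae"
DP table:
           f    d    b    d    a    e
      0    1    2    3    4    5    6
  e   1    1    2    3    4    5    5
  f   2    1    2    3    4    5    6
  a   3    2    2    3    4    4    5
  d   4    3    2    3    3    4    5
Edit distance = dp[4][6] = 5

5


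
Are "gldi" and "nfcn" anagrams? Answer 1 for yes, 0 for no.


Strings: "gldi", "nfcn"
Sorted first:  dgil
Sorted second: cfnn
Differ at position 0: 'd' vs 'c' => not anagrams

0


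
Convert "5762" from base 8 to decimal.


Input: "5762" in base 8
Positional expansion:
  Digit '5' (value 5) x 8^3 = 2560
  Digit '7' (value 7) x 8^2 = 448
  Digit '6' (value 6) x 8^1 = 48
  Digit '2' (value 2) x 8^0 = 2
Sum = 3058

3058


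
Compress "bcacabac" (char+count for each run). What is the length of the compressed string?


Input: bcacabac
Runs:
  'b' x 1 => "b1"
  'c' x 1 => "c1"
  'a' x 1 => "a1"
  'c' x 1 => "c1"
  'a' x 1 => "a1"
  'b' x 1 => "b1"
  'a' x 1 => "a1"
  'c' x 1 => "c1"
Compressed: "b1c1a1c1a1b1a1c1"
Compressed length: 16

16


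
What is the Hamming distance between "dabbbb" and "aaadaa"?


Comparing "dabbbb" and "aaadaa" position by position:
  Position 0: 'd' vs 'a' => differ
  Position 1: 'a' vs 'a' => same
  Position 2: 'b' vs 'a' => differ
  Position 3: 'b' vs 'd' => differ
  Position 4: 'b' vs 'a' => differ
  Position 5: 'b' vs 'a' => differ
Total differences (Hamming distance): 5

5


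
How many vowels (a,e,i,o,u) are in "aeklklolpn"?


Input: aeklklolpn
Checking each character:
  'a' at position 0: vowel (running total: 1)
  'e' at position 1: vowel (running total: 2)
  'k' at position 2: consonant
  'l' at position 3: consonant
  'k' at position 4: consonant
  'l' at position 5: consonant
  'o' at position 6: vowel (running total: 3)
  'l' at position 7: consonant
  'p' at position 8: consonant
  'n' at position 9: consonant
Total vowels: 3

3


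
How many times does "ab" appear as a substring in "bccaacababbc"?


Searching for "ab" in "bccaacababbc"
Scanning each position:
  Position 0: "bc" => no
  Position 1: "cc" => no
  Position 2: "ca" => no
  Position 3: "aa" => no
  Position 4: "ac" => no
  Position 5: "ca" => no
  Position 6: "ab" => MATCH
  Position 7: "ba" => no
  Position 8: "ab" => MATCH
  Position 9: "bb" => no
  Position 10: "bc" => no
Total occurrences: 2

2


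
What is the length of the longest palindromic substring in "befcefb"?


Input: "befcefb"
Checking substrings for palindromes:
  No multi-char palindromic substrings found
Longest palindromic substring: "b" with length 1

1


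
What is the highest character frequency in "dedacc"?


Input: dedacc
Character counts:
  'a': 1
  'c': 2
  'd': 2
  'e': 1
Maximum frequency: 2

2


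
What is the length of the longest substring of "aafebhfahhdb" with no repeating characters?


Input: "aafebhfahhdb"
Sliding window (track last position of each char):
  Position 0 ('a'): window [0,0] length 1 -- new best
  Position 1 ('a'): repeat (last at 0), move window start to 1
  Position 1 ('a'): window [1,1] length 1
  Position 2 ('f'): window [1,2] length 2 -- new best
  Position 3 ('e'): window [1,3] length 3 -- new best
  Position 4 ('b'): window [1,4] length 4 -- new best
  Position 5 ('h'): window [1,5] length 5 -- new best
  Position 6 ('f'): repeat (last at 2), move window start to 3
  Position 6 ('f'): window [3,6] length 4
  Position 7 ('a'): window [3,7] length 5
  Position 8 ('h'): repeat (last at 5), move window start to 6
  Position 8 ('h'): window [6,8] length 3
  Position 9 ('h'): repeat (last at 8), move window start to 9
  Position 9 ('h'): window [9,9] length 1
  Position 10 ('d'): window [9,10] length 2
  Position 11 ('b'): window [9,11] length 3
Longest substring with no repeats: "afebh" with length 5

5


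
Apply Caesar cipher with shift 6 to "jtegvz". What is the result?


Caesar cipher: shift "jtegvz" by 6
  'j' (pos 9) + 6 = pos 15 = 'p'
  't' (pos 19) + 6 = pos 25 = 'z'
  'e' (pos 4) + 6 = pos 10 = 'k'
  'g' (pos 6) + 6 = pos 12 = 'm'
  'v' (pos 21) + 6 = pos 1 = 'b'
  'z' (pos 25) + 6 = pos 5 = 'f'
Result: pzkmbf

pzkmbf


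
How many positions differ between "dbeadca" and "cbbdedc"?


Comparing "dbeadca" and "cbbdedc" position by position:
  Position 0: 'd' vs 'c' => DIFFER
  Position 1: 'b' vs 'b' => same
  Position 2: 'e' vs 'b' => DIFFER
  Position 3: 'a' vs 'd' => DIFFER
  Position 4: 'd' vs 'e' => DIFFER
  Position 5: 'c' vs 'd' => DIFFER
  Position 6: 'a' vs 'c' => DIFFER
Positions that differ: 6

6


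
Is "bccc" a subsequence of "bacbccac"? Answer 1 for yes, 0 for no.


Check if "bccc" is a subsequence of "bacbccac"
Greedy scan:
  Position 0 ('b'): matches sub[0] = 'b'
  Position 1 ('a'): no match needed
  Position 2 ('c'): matches sub[1] = 'c'
  Position 3 ('b'): no match needed
  Position 4 ('c'): matches sub[2] = 'c'
  Position 5 ('c'): matches sub[3] = 'c'
  Position 6 ('a'): no match needed
  Position 7 ('c'): no match needed
All 4 characters matched => is a subsequence

1


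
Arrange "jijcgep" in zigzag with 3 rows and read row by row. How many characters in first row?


Zigzag "jijcgep" into 3 rows:
Placing characters:
  'j' => row 0
  'i' => row 1
  'j' => row 2
  'c' => row 1
  'g' => row 0
  'e' => row 1
  'p' => row 2
Rows:
  Row 0: "jg"
  Row 1: "ice"
  Row 2: "jp"
First row length: 2

2


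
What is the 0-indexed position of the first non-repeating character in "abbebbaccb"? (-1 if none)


Input: abbebbaccb
Character frequencies:
  'a': 2
  'b': 5
  'c': 2
  'e': 1
Scanning left to right for freq == 1:
  Position 0 ('a'): freq=2, skip
  Position 1 ('b'): freq=5, skip
  Position 2 ('b'): freq=5, skip
  Position 3 ('e'): unique! => answer = 3

3


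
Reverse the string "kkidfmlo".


Input: kkidfmlo
Reading characters right to left:
  Position 7: 'o'
  Position 6: 'l'
  Position 5: 'm'
  Position 4: 'f'
  Position 3: 'd'
  Position 2: 'i'
  Position 1: 'k'
  Position 0: 'k'
Reversed: olmfdikk

olmfdikk


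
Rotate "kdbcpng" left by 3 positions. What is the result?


Input: "kdbcpng", rotate left by 3
First 3 characters: "kdb"
Remaining characters: "cpng"
Concatenate remaining + first: "cpng" + "kdb" = "cpngkdb"

cpngkdb


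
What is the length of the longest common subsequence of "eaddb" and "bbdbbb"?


LCS of "eaddb" and "bbdbbb"
DP table:
           b    b    d    b    b    b
      0    0    0    0    0    0    0
  e   0    0    0    0    0    0    0
  a   0    0    0    0    0    0    0
  d   0    0    0    1    1    1    1
  d   0    0    0    1    1    1    1
  b   0    1    1    1    2    2    2
LCS length = dp[5][6] = 2

2


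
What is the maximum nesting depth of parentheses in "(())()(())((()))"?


Input: "(())()(())((()))"
Tracking depth:
  Position 0 '(': depth becomes 1
  Position 1 '(': depth becomes 2
  Position 2 ')': depth becomes 1
  Position 3 ')': depth becomes 0
  Position 4 '(': depth becomes 1
  Position 5 ')': depth becomes 0
  Position 6 '(': depth becomes 1
  Position 7 '(': depth becomes 2
  Position 8 ')': depth becomes 1
  Position 9 ')': depth becomes 0
  Position 10 '(': depth becomes 1
  Position 11 '(': depth becomes 2
  Position 12 '(': depth becomes 3
  Position 13 ')': depth becomes 2
  Position 14 ')': depth becomes 1
  Position 15 ')': depth becomes 0
Maximum depth reached: 3

3


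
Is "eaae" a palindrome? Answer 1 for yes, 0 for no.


Input: eaae
Reversed: eaae
  Compare pos 0 ('e') with pos 3 ('e'): match
  Compare pos 1 ('a') with pos 2 ('a'): match
Result: palindrome

1


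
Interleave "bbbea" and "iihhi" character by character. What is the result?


Interleaving "bbbea" and "iihhi":
  Position 0: 'b' from first, 'i' from second => "bi"
  Position 1: 'b' from first, 'i' from second => "bi"
  Position 2: 'b' from first, 'h' from second => "bh"
  Position 3: 'e' from first, 'h' from second => "eh"
  Position 4: 'a' from first, 'i' from second => "ai"
Result: bibibhehai

bibibhehai


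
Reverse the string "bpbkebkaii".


Input: bpbkebkaii
Reading characters right to left:
  Position 9: 'i'
  Position 8: 'i'
  Position 7: 'a'
  Position 6: 'k'
  Position 5: 'b'
  Position 4: 'e'
  Position 3: 'k'
  Position 2: 'b'
  Position 1: 'p'
  Position 0: 'b'
Reversed: iiakbekbpb

iiakbekbpb


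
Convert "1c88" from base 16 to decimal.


Input: "1c88" in base 16
Positional expansion:
  Digit '1' (value 1) x 16^3 = 4096
  Digit 'c' (value 12) x 16^2 = 3072
  Digit '8' (value 8) x 16^1 = 128
  Digit '8' (value 8) x 16^0 = 8
Sum = 7304

7304


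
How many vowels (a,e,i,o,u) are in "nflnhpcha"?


Input: nflnhpcha
Checking each character:
  'n' at position 0: consonant
  'f' at position 1: consonant
  'l' at position 2: consonant
  'n' at position 3: consonant
  'h' at position 4: consonant
  'p' at position 5: consonant
  'c' at position 6: consonant
  'h' at position 7: consonant
  'a' at position 8: vowel (running total: 1)
Total vowels: 1

1


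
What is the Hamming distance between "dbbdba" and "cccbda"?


Comparing "dbbdba" and "cccbda" position by position:
  Position 0: 'd' vs 'c' => differ
  Position 1: 'b' vs 'c' => differ
  Position 2: 'b' vs 'c' => differ
  Position 3: 'd' vs 'b' => differ
  Position 4: 'b' vs 'd' => differ
  Position 5: 'a' vs 'a' => same
Total differences (Hamming distance): 5

5


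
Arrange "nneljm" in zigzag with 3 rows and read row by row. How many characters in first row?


Zigzag "nneljm" into 3 rows:
Placing characters:
  'n' => row 0
  'n' => row 1
  'e' => row 2
  'l' => row 1
  'j' => row 0
  'm' => row 1
Rows:
  Row 0: "nj"
  Row 1: "nlm"
  Row 2: "e"
First row length: 2

2


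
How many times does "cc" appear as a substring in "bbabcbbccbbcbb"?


Searching for "cc" in "bbabcbbccbbcbb"
Scanning each position:
  Position 0: "bb" => no
  Position 1: "ba" => no
  Position 2: "ab" => no
  Position 3: "bc" => no
  Position 4: "cb" => no
  Position 5: "bb" => no
  Position 6: "bc" => no
  Position 7: "cc" => MATCH
  Position 8: "cb" => no
  Position 9: "bb" => no
  Position 10: "bc" => no
  Position 11: "cb" => no
  Position 12: "bb" => no
Total occurrences: 1

1


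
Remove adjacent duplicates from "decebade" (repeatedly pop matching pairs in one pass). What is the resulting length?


Input: decebade
Stack-based adjacent duplicate removal:
  Read 'd': push. Stack: d
  Read 'e': push. Stack: de
  Read 'c': push. Stack: dec
  Read 'e': push. Stack: dece
  Read 'b': push. Stack: deceb
  Read 'a': push. Stack: deceba
  Read 'd': push. Stack: decebad
  Read 'e': push. Stack: decebade
Final stack: "decebade" (length 8)

8


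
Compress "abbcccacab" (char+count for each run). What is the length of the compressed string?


Input: abbcccacab
Runs:
  'a' x 1 => "a1"
  'b' x 2 => "b2"
  'c' x 3 => "c3"
  'a' x 1 => "a1"
  'c' x 1 => "c1"
  'a' x 1 => "a1"
  'b' x 1 => "b1"
Compressed: "a1b2c3a1c1a1b1"
Compressed length: 14

14


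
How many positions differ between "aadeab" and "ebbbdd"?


Comparing "aadeab" and "ebbbdd" position by position:
  Position 0: 'a' vs 'e' => DIFFER
  Position 1: 'a' vs 'b' => DIFFER
  Position 2: 'd' vs 'b' => DIFFER
  Position 3: 'e' vs 'b' => DIFFER
  Position 4: 'a' vs 'd' => DIFFER
  Position 5: 'b' vs 'd' => DIFFER
Positions that differ: 6

6


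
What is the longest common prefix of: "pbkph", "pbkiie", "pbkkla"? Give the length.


Words: pbkph, pbkiie, pbkkla
  Position 0: all 'p' => match
  Position 1: all 'b' => match
  Position 2: all 'k' => match
  Position 3: ('p', 'i', 'k') => mismatch, stop
LCP = "pbk" (length 3)

3


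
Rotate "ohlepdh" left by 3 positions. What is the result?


Input: "ohlepdh", rotate left by 3
First 3 characters: "ohl"
Remaining characters: "epdh"
Concatenate remaining + first: "epdh" + "ohl" = "epdhohl"

epdhohl


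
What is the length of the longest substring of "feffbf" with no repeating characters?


Input: "feffbf"
Sliding window (track last position of each char):
  Position 0 ('f'): window [0,0] length 1 -- new best
  Position 1 ('e'): window [0,1] length 2 -- new best
  Position 2 ('f'): repeat (last at 0), move window start to 1
  Position 2 ('f'): window [1,2] length 2
  Position 3 ('f'): repeat (last at 2), move window start to 3
  Position 3 ('f'): window [3,3] length 1
  Position 4 ('b'): window [3,4] length 2
  Position 5 ('f'): repeat (last at 3), move window start to 4
  Position 5 ('f'): window [4,5] length 2
Longest substring with no repeats: "fe" with length 2

2


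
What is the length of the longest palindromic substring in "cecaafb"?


Input: "cecaafb"
Checking substrings for palindromes:
  [0:3] "cec" (len 3) => palindrome
  [3:5] "aa" (len 2) => palindrome
Longest palindromic substring: "cec" with length 3

3


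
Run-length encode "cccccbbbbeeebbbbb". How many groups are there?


Input: cccccbbbbeeebbbbb
Scanning for consecutive runs:
  Group 1: 'c' x 5 (positions 0-4)
  Group 2: 'b' x 4 (positions 5-8)
  Group 3: 'e' x 3 (positions 9-11)
  Group 4: 'b' x 5 (positions 12-16)
Total groups: 4

4


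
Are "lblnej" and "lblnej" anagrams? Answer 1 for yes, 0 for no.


Strings: "lblnej", "lblnej"
Sorted first:  bejlln
Sorted second: bejlln
Sorted forms match => anagrams

1


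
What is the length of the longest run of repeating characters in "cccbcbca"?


Input: "cccbcbca"
Scanning for longest run:
  Position 1 ('c'): continues run of 'c', length=2
  Position 2 ('c'): continues run of 'c', length=3
  Position 3 ('b'): new char, reset run to 1
  Position 4 ('c'): new char, reset run to 1
  Position 5 ('b'): new char, reset run to 1
  Position 6 ('c'): new char, reset run to 1
  Position 7 ('a'): new char, reset run to 1
Longest run: 'c' with length 3

3


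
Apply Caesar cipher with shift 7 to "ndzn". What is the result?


Caesar cipher: shift "ndzn" by 7
  'n' (pos 13) + 7 = pos 20 = 'u'
  'd' (pos 3) + 7 = pos 10 = 'k'
  'z' (pos 25) + 7 = pos 6 = 'g'
  'n' (pos 13) + 7 = pos 20 = 'u'
Result: ukgu

ukgu


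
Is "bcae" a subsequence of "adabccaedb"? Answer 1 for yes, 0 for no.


Check if "bcae" is a subsequence of "adabccaedb"
Greedy scan:
  Position 0 ('a'): no match needed
  Position 1 ('d'): no match needed
  Position 2 ('a'): no match needed
  Position 3 ('b'): matches sub[0] = 'b'
  Position 4 ('c'): matches sub[1] = 'c'
  Position 5 ('c'): no match needed
  Position 6 ('a'): matches sub[2] = 'a'
  Position 7 ('e'): matches sub[3] = 'e'
  Position 8 ('d'): no match needed
  Position 9 ('b'): no match needed
All 4 characters matched => is a subsequence

1


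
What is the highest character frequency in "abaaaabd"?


Input: abaaaabd
Character counts:
  'a': 5
  'b': 2
  'd': 1
Maximum frequency: 5

5


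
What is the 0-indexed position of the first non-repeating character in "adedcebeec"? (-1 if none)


Input: adedcebeec
Character frequencies:
  'a': 1
  'b': 1
  'c': 2
  'd': 2
  'e': 4
Scanning left to right for freq == 1:
  Position 0 ('a'): unique! => answer = 0

0


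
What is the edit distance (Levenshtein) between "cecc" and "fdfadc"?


Computing edit distance: "cecc" -> "fdfadc"
DP table:
           f    d    f    a    d    c
      0    1    2    3    4    5    6
  c   1    1    2    3    4    5    5
  e   2    2    2    3    4    5    6
  c   3    3    3    3    4    5    5
  c   4    4    4    4    4    5    5
Edit distance = dp[4][6] = 5

5


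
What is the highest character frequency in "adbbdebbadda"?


Input: adbbdebbadda
Character counts:
  'a': 3
  'b': 4
  'd': 4
  'e': 1
Maximum frequency: 4

4


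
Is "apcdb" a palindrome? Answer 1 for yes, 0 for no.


Input: apcdb
Reversed: bdcpa
  Compare pos 0 ('a') with pos 4 ('b'): MISMATCH
  Compare pos 1 ('p') with pos 3 ('d'): MISMATCH
Result: not a palindrome

0


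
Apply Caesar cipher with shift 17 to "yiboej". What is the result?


Caesar cipher: shift "yiboej" by 17
  'y' (pos 24) + 17 = pos 15 = 'p'
  'i' (pos 8) + 17 = pos 25 = 'z'
  'b' (pos 1) + 17 = pos 18 = 's'
  'o' (pos 14) + 17 = pos 5 = 'f'
  'e' (pos 4) + 17 = pos 21 = 'v'
  'j' (pos 9) + 17 = pos 0 = 'a'
Result: pzsfva

pzsfva


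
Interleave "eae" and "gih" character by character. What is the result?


Interleaving "eae" and "gih":
  Position 0: 'e' from first, 'g' from second => "eg"
  Position 1: 'a' from first, 'i' from second => "ai"
  Position 2: 'e' from first, 'h' from second => "eh"
Result: egaieh

egaieh


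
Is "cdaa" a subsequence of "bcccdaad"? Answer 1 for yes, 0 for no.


Check if "cdaa" is a subsequence of "bcccdaad"
Greedy scan:
  Position 0 ('b'): no match needed
  Position 1 ('c'): matches sub[0] = 'c'
  Position 2 ('c'): no match needed
  Position 3 ('c'): no match needed
  Position 4 ('d'): matches sub[1] = 'd'
  Position 5 ('a'): matches sub[2] = 'a'
  Position 6 ('a'): matches sub[3] = 'a'
  Position 7 ('d'): no match needed
All 4 characters matched => is a subsequence

1


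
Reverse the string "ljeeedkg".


Input: ljeeedkg
Reading characters right to left:
  Position 7: 'g'
  Position 6: 'k'
  Position 5: 'd'
  Position 4: 'e'
  Position 3: 'e'
  Position 2: 'e'
  Position 1: 'j'
  Position 0: 'l'
Reversed: gkdeeejl

gkdeeejl


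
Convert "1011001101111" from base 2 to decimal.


Input: "1011001101111" in base 2
Positional expansion:
  Digit '1' (value 1) x 2^12 = 4096
  Digit '0' (value 0) x 2^11 = 0
  Digit '1' (value 1) x 2^10 = 1024
  Digit '1' (value 1) x 2^9 = 512
  Digit '0' (value 0) x 2^8 = 0
  Digit '0' (value 0) x 2^7 = 0
  Digit '1' (value 1) x 2^6 = 64
  Digit '1' (value 1) x 2^5 = 32
  Digit '0' (value 0) x 2^4 = 0
  Digit '1' (value 1) x 2^3 = 8
  Digit '1' (value 1) x 2^2 = 4
  Digit '1' (value 1) x 2^1 = 2
  Digit '1' (value 1) x 2^0 = 1
Sum = 5743

5743


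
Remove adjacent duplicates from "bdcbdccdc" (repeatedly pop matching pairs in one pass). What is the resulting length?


Input: bdcbdccdc
Stack-based adjacent duplicate removal:
  Read 'b': push. Stack: b
  Read 'd': push. Stack: bd
  Read 'c': push. Stack: bdc
  Read 'b': push. Stack: bdcb
  Read 'd': push. Stack: bdcbd
  Read 'c': push. Stack: bdcbdc
  Read 'c': matches stack top 'c' => pop. Stack: bdcbd
  Read 'd': matches stack top 'd' => pop. Stack: bdcb
  Read 'c': push. Stack: bdcbc
Final stack: "bdcbc" (length 5)

5


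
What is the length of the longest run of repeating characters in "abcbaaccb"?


Input: "abcbaaccb"
Scanning for longest run:
  Position 1 ('b'): new char, reset run to 1
  Position 2 ('c'): new char, reset run to 1
  Position 3 ('b'): new char, reset run to 1
  Position 4 ('a'): new char, reset run to 1
  Position 5 ('a'): continues run of 'a', length=2
  Position 6 ('c'): new char, reset run to 1
  Position 7 ('c'): continues run of 'c', length=2
  Position 8 ('b'): new char, reset run to 1
Longest run: 'a' with length 2

2


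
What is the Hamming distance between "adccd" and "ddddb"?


Comparing "adccd" and "ddddb" position by position:
  Position 0: 'a' vs 'd' => differ
  Position 1: 'd' vs 'd' => same
  Position 2: 'c' vs 'd' => differ
  Position 3: 'c' vs 'd' => differ
  Position 4: 'd' vs 'b' => differ
Total differences (Hamming distance): 4

4


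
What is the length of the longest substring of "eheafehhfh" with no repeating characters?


Input: "eheafehhfh"
Sliding window (track last position of each char):
  Position 0 ('e'): window [0,0] length 1 -- new best
  Position 1 ('h'): window [0,1] length 2 -- new best
  Position 2 ('e'): repeat (last at 0), move window start to 1
  Position 2 ('e'): window [1,2] length 2
  Position 3 ('a'): window [1,3] length 3 -- new best
  Position 4 ('f'): window [1,4] length 4 -- new best
  Position 5 ('e'): repeat (last at 2), move window start to 3
  Position 5 ('e'): window [3,5] length 3
  Position 6 ('h'): window [3,6] length 4
  Position 7 ('h'): repeat (last at 6), move window start to 7
  Position 7 ('h'): window [7,7] length 1
  Position 8 ('f'): window [7,8] length 2
  Position 9 ('h'): repeat (last at 7), move window start to 8
  Position 9 ('h'): window [8,9] length 2
Longest substring with no repeats: "heaf" with length 4

4


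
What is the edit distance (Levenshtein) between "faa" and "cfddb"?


Computing edit distance: "faa" -> "cfddb"
DP table:
           c    f    d    d    b
      0    1    2    3    4    5
  f   1    1    1    2    3    4
  a   2    2    2    2    3    4
  a   3    3    3    3    3    4
Edit distance = dp[3][5] = 4

4


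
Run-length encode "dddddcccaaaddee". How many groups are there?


Input: dddddcccaaaddee
Scanning for consecutive runs:
  Group 1: 'd' x 5 (positions 0-4)
  Group 2: 'c' x 3 (positions 5-7)
  Group 3: 'a' x 3 (positions 8-10)
  Group 4: 'd' x 2 (positions 11-12)
  Group 5: 'e' x 2 (positions 13-14)
Total groups: 5

5


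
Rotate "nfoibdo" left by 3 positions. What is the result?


Input: "nfoibdo", rotate left by 3
First 3 characters: "nfo"
Remaining characters: "ibdo"
Concatenate remaining + first: "ibdo" + "nfo" = "ibdonfo"

ibdonfo


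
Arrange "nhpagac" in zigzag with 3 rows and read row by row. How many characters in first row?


Zigzag "nhpagac" into 3 rows:
Placing characters:
  'n' => row 0
  'h' => row 1
  'p' => row 2
  'a' => row 1
  'g' => row 0
  'a' => row 1
  'c' => row 2
Rows:
  Row 0: "ng"
  Row 1: "haa"
  Row 2: "pc"
First row length: 2

2


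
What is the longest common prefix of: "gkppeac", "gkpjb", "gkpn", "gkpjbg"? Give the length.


Words: gkppeac, gkpjb, gkpn, gkpjbg
  Position 0: all 'g' => match
  Position 1: all 'k' => match
  Position 2: all 'p' => match
  Position 3: ('p', 'j', 'n', 'j') => mismatch, stop
LCP = "gkp" (length 3)

3


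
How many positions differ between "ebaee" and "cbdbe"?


Comparing "ebaee" and "cbdbe" position by position:
  Position 0: 'e' vs 'c' => DIFFER
  Position 1: 'b' vs 'b' => same
  Position 2: 'a' vs 'd' => DIFFER
  Position 3: 'e' vs 'b' => DIFFER
  Position 4: 'e' vs 'e' => same
Positions that differ: 3

3


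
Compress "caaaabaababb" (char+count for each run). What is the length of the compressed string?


Input: caaaabaababb
Runs:
  'c' x 1 => "c1"
  'a' x 4 => "a4"
  'b' x 1 => "b1"
  'a' x 2 => "a2"
  'b' x 1 => "b1"
  'a' x 1 => "a1"
  'b' x 2 => "b2"
Compressed: "c1a4b1a2b1a1b2"
Compressed length: 14

14


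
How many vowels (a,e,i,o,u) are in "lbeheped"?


Input: lbeheped
Checking each character:
  'l' at position 0: consonant
  'b' at position 1: consonant
  'e' at position 2: vowel (running total: 1)
  'h' at position 3: consonant
  'e' at position 4: vowel (running total: 2)
  'p' at position 5: consonant
  'e' at position 6: vowel (running total: 3)
  'd' at position 7: consonant
Total vowels: 3

3


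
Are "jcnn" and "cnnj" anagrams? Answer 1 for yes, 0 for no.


Strings: "jcnn", "cnnj"
Sorted first:  cjnn
Sorted second: cjnn
Sorted forms match => anagrams

1


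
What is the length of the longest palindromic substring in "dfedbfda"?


Input: "dfedbfda"
Checking substrings for palindromes:
  No multi-char palindromic substrings found
Longest palindromic substring: "d" with length 1

1


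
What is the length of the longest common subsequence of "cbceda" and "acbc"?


LCS of "cbceda" and "acbc"
DP table:
           a    c    b    c
      0    0    0    0    0
  c   0    0    1    1    1
  b   0    0    1    2    2
  c   0    0    1    2    3
  e   0    0    1    2    3
  d   0    0    1    2    3
  a   0    1    1    2    3
LCS length = dp[6][4] = 3

3


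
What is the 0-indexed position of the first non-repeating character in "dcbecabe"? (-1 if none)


Input: dcbecabe
Character frequencies:
  'a': 1
  'b': 2
  'c': 2
  'd': 1
  'e': 2
Scanning left to right for freq == 1:
  Position 0 ('d'): unique! => answer = 0

0
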